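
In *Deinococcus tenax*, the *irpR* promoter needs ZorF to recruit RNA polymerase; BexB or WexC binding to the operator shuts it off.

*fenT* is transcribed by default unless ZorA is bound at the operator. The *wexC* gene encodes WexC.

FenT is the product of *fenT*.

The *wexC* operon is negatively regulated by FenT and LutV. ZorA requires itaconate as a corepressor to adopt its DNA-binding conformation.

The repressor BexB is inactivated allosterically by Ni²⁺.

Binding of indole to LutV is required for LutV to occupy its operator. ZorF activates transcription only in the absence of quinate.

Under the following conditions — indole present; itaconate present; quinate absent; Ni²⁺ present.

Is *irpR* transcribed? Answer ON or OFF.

ON

Ni²⁺ is present, so BexB is inactive.
Quinate is absent, so ZorF is active.
Itaconate is present, so ZorA is active.
With repressor ZorA bound, *fenT* is not transcribed.
So FenT is not produced.
Indole is present, so LutV is active.
With repressor LutV bound, *wexC* is not transcribed.
So WexC is not produced.
No repressor is bound and ZorF is active, so *irpR* is transcribed.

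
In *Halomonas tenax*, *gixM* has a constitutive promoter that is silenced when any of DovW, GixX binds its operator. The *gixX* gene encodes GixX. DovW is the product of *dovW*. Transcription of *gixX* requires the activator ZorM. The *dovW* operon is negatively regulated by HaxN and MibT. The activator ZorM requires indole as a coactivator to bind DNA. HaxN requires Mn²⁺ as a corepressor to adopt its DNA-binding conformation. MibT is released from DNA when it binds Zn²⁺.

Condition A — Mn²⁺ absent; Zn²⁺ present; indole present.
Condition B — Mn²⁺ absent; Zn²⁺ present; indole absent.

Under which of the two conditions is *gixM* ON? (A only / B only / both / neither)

neither

Condition A:
Mn²⁺ is absent, so HaxN is inactive.
Zn²⁺ is present, so MibT is inactive.
With no repressor bound, *dovW* is transcribed.
So DovW is produced and active.
Indole is present, so ZorM is active.
No repressor is bound and ZorM is active, so *gixX* is transcribed.
So GixX is produced and active.
With repressor DovW bound, *gixM* is not transcribed.
→ *gixM* is OFF in A.
Condition B:
Mn²⁺ is absent, so HaxN is inactive.
Zn²⁺ is present, so MibT is inactive.
With no repressor bound, *dovW* is transcribed.
So DovW is produced and active.
Indole is absent, so ZorM is inactive.
Required activator ZorM is absent, so *gixX* is not transcribed.
So GixX is not produced.
With repressor DovW bound, *gixM* is not transcribed.
→ *gixM* is OFF in B.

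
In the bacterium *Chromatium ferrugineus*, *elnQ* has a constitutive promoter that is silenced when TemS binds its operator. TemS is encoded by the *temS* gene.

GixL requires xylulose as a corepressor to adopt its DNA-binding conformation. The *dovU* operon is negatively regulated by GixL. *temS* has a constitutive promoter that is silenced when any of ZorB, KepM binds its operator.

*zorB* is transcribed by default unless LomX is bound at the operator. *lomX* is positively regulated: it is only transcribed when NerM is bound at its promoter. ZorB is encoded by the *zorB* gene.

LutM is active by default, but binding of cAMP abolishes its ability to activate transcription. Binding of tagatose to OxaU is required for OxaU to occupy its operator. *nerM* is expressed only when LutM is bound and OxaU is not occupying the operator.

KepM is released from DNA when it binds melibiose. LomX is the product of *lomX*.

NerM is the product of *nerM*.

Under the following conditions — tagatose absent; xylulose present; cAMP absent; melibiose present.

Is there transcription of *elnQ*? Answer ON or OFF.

Tagatose is absent, so OxaU is inactive.
cAMP is absent, so LutM is active.
No repressor is bound and LutM is active, so *nerM* is transcribed.
So NerM is produced and active.
No repressor is bound and NerM is active, so *lomX* is transcribed.
So LomX is produced and active.
With repressor LomX bound, *zorB* is not transcribed.
So ZorB is not produced.
Melibiose is present, so KepM is inactive.
With no repressor bound, *temS* is transcribed.
So TemS is produced and active.
With repressor TemS bound, *elnQ* is not transcribed.

OFF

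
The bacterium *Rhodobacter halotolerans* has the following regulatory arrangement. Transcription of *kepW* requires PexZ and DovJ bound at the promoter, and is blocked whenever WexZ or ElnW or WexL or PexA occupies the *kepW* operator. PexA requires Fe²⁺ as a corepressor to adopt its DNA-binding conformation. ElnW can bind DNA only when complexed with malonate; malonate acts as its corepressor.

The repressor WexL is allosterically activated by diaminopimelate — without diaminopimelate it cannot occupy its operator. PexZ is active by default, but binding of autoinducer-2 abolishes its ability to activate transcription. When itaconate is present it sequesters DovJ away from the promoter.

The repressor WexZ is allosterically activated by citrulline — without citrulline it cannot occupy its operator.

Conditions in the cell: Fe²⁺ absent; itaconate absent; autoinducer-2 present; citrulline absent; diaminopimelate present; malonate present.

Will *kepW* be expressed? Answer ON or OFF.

Autoinducer-2 is present, so PexZ is inactive.
Citrulline is absent, so WexZ is inactive.
Malonate is present, so ElnW is active.
Diaminopimelate is present, so WexL is active.
Itaconate is absent, so DovJ is active.
Fe²⁺ is absent, so PexA is inactive.
With repressor ElnW bound, *kepW* is not transcribed.

OFF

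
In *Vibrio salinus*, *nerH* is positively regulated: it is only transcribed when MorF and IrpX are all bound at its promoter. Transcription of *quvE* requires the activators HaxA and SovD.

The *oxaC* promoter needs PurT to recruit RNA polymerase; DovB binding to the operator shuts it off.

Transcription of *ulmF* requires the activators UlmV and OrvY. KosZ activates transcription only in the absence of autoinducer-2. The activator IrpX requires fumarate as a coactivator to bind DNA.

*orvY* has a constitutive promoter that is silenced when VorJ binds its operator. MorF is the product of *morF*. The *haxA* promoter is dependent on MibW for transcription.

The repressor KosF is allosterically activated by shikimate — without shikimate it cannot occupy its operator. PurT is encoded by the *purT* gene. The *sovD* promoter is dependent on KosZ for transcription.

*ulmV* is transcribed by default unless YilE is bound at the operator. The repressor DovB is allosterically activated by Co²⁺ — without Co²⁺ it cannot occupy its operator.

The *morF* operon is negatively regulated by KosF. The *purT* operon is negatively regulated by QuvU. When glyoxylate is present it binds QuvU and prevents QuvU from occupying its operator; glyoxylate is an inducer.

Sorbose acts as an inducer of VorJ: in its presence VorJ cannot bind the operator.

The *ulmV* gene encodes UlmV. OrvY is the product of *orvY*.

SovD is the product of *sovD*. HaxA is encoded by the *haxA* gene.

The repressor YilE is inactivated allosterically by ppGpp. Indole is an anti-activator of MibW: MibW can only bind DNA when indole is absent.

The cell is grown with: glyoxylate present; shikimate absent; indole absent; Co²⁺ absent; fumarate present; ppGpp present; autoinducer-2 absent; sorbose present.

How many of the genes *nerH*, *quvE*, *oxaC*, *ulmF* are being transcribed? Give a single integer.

Shikimate is absent, so KosF is inactive.
With no repressor bound, *morF* is transcribed.
So MorF is produced and active.
Fumarate is present, so IrpX is active.
No repressor is bound and MorF and IrpX are active, so *nerH* is transcribed.
→ *nerH* is ON.
Indole is absent, so MibW is active.
No repressor is bound and MibW is active, so *haxA* is transcribed.
So HaxA is produced and active.
Autoinducer-2 is absent, so KosZ is active.
No repressor is bound and KosZ is active, so *sovD* is transcribed.
So SovD is produced and active.
No repressor is bound and HaxA and SovD are active, so *quvE* is transcribed.
→ *quvE* is ON.
Glyoxylate is present, so QuvU is inactive.
With no repressor bound, *purT* is transcribed.
So PurT is produced and active.
Co²⁺ is absent, so DovB is inactive.
No repressor is bound and PurT is active, so *oxaC* is transcribed.
→ *oxaC* is ON.
ppGpp is present, so YilE is inactive.
With no repressor bound, *ulmV* is transcribed.
So UlmV is produced and active.
Sorbose is present, so VorJ is inactive.
With no repressor bound, *orvY* is transcribed.
So OrvY is produced and active.
No repressor is bound and UlmV and OrvY are active, so *ulmF* is transcribed.
→ *ulmF* is ON.
4 of the 4 genes are transcribed.

4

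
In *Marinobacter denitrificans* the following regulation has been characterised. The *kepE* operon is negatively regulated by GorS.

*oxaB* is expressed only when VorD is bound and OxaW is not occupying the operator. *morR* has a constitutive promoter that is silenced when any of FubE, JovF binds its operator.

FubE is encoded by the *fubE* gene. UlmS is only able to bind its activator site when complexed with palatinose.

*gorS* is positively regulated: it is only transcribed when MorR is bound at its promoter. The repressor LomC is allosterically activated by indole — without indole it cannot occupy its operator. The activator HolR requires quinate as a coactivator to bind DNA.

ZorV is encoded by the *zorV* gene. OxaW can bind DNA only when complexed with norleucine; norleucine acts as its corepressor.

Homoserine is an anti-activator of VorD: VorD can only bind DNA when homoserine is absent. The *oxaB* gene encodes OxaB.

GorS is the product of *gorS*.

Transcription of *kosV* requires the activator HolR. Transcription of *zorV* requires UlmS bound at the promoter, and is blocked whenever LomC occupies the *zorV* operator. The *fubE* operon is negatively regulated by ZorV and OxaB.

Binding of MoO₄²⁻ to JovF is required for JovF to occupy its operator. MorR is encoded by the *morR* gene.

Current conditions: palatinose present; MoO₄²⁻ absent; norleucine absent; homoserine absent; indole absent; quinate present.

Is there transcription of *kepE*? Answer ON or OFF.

Palatinose is present, so UlmS is active.
Indole is absent, so LomC is inactive.
No repressor is bound and UlmS is active, so *zorV* is transcribed.
So ZorV is produced and active.
Homoserine is absent, so VorD is active.
Norleucine is absent, so OxaW is inactive.
No repressor is bound and VorD is active, so *oxaB* is transcribed.
So OxaB is produced and active.
With repressor ZorV bound, *fubE* is not transcribed.
So FubE is not produced.
MoO₄²⁻ is absent, so JovF is inactive.
With no repressor bound, *morR* is transcribed.
So MorR is produced and active.
No repressor is bound and MorR is active, so *gorS* is transcribed.
So GorS is produced and active.
With repressor GorS bound, *kepE* is not transcribed.

OFF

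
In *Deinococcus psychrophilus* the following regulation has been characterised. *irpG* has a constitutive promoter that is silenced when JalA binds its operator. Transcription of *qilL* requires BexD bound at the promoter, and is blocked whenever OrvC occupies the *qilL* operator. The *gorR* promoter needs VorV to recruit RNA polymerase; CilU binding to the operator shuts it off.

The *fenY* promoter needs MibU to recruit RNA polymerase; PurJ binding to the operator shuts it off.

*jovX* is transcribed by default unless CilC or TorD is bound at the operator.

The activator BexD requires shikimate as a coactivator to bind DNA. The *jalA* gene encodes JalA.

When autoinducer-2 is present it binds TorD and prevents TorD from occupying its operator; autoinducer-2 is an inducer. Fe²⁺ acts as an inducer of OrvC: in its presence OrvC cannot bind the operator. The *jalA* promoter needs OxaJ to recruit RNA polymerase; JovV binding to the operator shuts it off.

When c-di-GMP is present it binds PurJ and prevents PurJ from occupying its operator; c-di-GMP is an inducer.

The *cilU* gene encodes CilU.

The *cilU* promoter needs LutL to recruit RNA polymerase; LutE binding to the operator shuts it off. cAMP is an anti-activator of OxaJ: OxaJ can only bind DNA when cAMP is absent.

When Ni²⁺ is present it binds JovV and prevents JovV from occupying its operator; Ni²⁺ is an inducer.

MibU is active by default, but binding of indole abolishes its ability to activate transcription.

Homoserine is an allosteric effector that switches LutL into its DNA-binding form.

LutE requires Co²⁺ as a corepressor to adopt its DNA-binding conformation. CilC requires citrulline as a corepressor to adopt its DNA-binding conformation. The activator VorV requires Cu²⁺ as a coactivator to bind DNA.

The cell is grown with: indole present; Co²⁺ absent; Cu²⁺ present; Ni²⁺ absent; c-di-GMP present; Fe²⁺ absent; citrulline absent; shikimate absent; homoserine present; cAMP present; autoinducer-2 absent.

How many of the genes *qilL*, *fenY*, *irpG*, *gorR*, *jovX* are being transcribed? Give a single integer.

Shikimate is absent, so BexD is inactive.
Fe²⁺ is absent, so OrvC is active.
With repressor OrvC bound, *qilL* is not transcribed.
→ *qilL* is OFF.
c-di-GMP is present, so PurJ is inactive.
Indole is present, so MibU is inactive.
Required activator MibU is absent, so *fenY* is not transcribed.
→ *fenY* is OFF.
cAMP is present, so OxaJ is inactive.
Ni²⁺ is absent, so JovV is active.
With repressor JovV bound, *jalA* is not transcribed.
So JalA is not produced.
With no repressor bound, *irpG* is transcribed.
→ *irpG* is ON.
Cu²⁺ is present, so VorV is active.
Co²⁺ is absent, so LutE is inactive.
Homoserine is present, so LutL is active.
No repressor is bound and LutL is active, so *cilU* is transcribed.
So CilU is produced and active.
With repressor CilU bound, *gorR* is not transcribed.
→ *gorR* is OFF.
Citrulline is absent, so CilC is inactive.
Autoinducer-2 is absent, so TorD is active.
With repressor TorD bound, *jovX* is not transcribed.
→ *jovX* is OFF.
1 of the 5 genes is transcribed.

1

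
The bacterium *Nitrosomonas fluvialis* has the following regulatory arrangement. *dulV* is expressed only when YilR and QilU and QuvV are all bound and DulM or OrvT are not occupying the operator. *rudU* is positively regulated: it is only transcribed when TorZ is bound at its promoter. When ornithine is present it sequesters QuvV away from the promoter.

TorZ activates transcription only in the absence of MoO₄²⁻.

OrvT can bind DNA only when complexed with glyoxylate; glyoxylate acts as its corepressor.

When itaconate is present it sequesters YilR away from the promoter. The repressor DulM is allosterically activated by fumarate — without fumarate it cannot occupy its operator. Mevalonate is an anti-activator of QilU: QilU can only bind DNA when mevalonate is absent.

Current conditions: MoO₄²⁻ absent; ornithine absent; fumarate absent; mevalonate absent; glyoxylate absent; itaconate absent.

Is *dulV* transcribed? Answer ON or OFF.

ON

Fumarate is absent, so DulM is inactive.
Glyoxylate is absent, so OrvT is inactive.
Itaconate is absent, so YilR is active.
Mevalonate is absent, so QilU is active.
Ornithine is absent, so QuvV is active.
No repressor is bound and YilR and QilU and QuvV are active, so *dulV* is transcribed.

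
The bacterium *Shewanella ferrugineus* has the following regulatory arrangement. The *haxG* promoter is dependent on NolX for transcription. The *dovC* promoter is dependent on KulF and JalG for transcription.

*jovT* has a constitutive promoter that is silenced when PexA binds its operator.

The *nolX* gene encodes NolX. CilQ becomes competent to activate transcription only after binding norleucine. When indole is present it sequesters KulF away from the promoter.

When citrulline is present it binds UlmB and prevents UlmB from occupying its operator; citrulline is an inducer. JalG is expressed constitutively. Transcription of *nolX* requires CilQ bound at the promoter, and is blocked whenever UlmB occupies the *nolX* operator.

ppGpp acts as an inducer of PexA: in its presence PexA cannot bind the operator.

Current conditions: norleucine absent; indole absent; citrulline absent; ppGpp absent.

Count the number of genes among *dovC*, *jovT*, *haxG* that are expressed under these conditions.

Indole is absent, so KulF is active.
JalG is produced constitutively and is active.
No repressor is bound and KulF and JalG are active, so *dovC* is transcribed.
→ *dovC* is ON.
ppGpp is absent, so PexA is active.
With repressor PexA bound, *jovT* is not transcribed.
→ *jovT* is OFF.
Norleucine is absent, so CilQ is inactive.
Citrulline is absent, so UlmB is active.
With repressor UlmB bound, *nolX* is not transcribed.
So NolX is not produced.
Required activator NolX is absent, so *haxG* is not transcribed.
→ *haxG* is OFF.
1 of the 3 genes is transcribed.

1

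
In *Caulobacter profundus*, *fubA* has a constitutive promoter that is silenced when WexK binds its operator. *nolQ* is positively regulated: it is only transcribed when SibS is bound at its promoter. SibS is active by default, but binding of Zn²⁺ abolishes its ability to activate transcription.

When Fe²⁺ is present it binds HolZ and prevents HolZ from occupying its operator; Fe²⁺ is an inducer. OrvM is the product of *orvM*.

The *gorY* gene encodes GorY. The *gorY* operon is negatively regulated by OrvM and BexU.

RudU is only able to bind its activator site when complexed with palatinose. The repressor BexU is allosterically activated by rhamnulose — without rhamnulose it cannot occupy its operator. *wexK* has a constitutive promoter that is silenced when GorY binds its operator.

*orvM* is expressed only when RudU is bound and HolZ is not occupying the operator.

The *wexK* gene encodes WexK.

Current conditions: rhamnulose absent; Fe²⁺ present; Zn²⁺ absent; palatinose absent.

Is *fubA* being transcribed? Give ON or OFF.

ON

Palatinose is absent, so RudU is inactive.
Fe²⁺ is present, so HolZ is inactive.
Required activator RudU is absent, so *orvM* is not transcribed.
So OrvM is not produced.
Rhamnulose is absent, so BexU is inactive.
With no repressor bound, *gorY* is transcribed.
So GorY is produced and active.
With repressor GorY bound, *wexK* is not transcribed.
So WexK is not produced.
With no repressor bound, *fubA* is transcribed.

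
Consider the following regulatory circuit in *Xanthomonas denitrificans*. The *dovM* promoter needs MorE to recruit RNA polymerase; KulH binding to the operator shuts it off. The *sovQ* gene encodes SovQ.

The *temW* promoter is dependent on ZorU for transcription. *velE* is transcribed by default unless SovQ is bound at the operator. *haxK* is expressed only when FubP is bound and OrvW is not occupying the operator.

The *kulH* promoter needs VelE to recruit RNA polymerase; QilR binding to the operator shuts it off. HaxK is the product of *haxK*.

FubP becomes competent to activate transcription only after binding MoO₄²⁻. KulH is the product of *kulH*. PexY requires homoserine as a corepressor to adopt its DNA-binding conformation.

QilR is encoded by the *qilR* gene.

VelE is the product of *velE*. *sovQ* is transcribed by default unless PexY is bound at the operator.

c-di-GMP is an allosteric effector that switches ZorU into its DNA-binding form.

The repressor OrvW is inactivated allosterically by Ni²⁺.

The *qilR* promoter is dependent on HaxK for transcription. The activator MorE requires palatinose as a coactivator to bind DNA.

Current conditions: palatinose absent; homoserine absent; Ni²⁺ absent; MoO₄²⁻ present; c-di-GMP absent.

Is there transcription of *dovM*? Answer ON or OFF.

Homoserine is absent, so PexY is inactive.
With no repressor bound, *sovQ* is transcribed.
So SovQ is produced and active.
With repressor SovQ bound, *velE* is not transcribed.
So VelE is not produced.
Ni²⁺ is absent, so OrvW is active.
MoO₄²⁻ is present, so FubP is active.
With repressor OrvW bound, *haxK* is not transcribed.
So HaxK is not produced.
Required activator HaxK is absent, so *qilR* is not transcribed.
So QilR is not produced.
Required activator VelE is absent, so *kulH* is not transcribed.
So KulH is not produced.
Palatinose is absent, so MorE is inactive.
Required activator MorE is absent, so *dovM* is not transcribed.

OFF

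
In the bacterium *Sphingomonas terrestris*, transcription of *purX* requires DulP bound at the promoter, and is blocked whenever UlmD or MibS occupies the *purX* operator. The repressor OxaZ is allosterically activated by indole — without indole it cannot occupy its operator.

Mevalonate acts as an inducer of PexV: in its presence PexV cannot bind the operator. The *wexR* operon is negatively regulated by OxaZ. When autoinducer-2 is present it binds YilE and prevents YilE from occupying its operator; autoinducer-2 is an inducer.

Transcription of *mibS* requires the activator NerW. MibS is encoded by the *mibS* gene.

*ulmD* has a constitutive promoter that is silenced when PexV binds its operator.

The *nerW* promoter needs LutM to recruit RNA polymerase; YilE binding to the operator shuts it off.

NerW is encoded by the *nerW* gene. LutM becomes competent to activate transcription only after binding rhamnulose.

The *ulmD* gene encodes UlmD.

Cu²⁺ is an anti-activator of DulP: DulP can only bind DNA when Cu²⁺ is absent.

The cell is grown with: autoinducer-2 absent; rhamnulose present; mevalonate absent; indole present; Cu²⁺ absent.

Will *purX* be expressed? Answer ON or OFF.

Mevalonate is absent, so PexV is active.
With repressor PexV bound, *ulmD* is not transcribed.
So UlmD is not produced.
Cu²⁺ is absent, so DulP is active.
Rhamnulose is present, so LutM is active.
Autoinducer-2 is absent, so YilE is active.
With repressor YilE bound, *nerW* is not transcribed.
So NerW is not produced.
Required activator NerW is absent, so *mibS* is not transcribed.
So MibS is not produced.
No repressor is bound and DulP is active, so *purX* is transcribed.

ON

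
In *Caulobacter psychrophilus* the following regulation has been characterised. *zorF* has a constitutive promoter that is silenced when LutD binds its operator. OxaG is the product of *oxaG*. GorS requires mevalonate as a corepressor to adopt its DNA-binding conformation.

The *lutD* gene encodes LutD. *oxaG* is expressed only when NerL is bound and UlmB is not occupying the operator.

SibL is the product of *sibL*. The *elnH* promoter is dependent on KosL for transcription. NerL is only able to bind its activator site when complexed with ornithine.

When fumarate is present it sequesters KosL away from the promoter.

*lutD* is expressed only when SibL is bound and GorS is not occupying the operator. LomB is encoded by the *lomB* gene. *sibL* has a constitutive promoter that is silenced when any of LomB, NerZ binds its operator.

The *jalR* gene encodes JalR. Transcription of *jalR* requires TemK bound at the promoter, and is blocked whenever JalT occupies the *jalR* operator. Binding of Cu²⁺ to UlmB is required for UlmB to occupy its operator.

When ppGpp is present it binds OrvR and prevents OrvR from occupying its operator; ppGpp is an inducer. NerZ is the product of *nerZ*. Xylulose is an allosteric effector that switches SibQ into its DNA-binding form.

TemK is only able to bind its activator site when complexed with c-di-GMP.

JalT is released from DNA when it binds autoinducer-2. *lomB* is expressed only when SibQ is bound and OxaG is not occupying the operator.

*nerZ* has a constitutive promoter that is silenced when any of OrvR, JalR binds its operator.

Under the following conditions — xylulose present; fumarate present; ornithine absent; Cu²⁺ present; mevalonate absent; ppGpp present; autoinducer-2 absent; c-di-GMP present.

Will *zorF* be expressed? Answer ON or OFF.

Ornithine is absent, so NerL is inactive.
Cu²⁺ is present, so UlmB is active.
With repressor UlmB bound, *oxaG* is not transcribed.
So OxaG is not produced.
Xylulose is present, so SibQ is active.
No repressor is bound and SibQ is active, so *lomB* is transcribed.
So LomB is produced and active.
ppGpp is present, so OrvR is inactive.
Autoinducer-2 is absent, so JalT is active.
c-di-GMP is present, so TemK is active.
With repressor JalT bound, *jalR* is not transcribed.
So JalR is not produced.
With no repressor bound, *nerZ* is transcribed.
So NerZ is produced and active.
With repressor LomB bound, *sibL* is not transcribed.
So SibL is not produced.
Mevalonate is absent, so GorS is inactive.
Required activator SibL is absent, so *lutD* is not transcribed.
So LutD is not produced.
With no repressor bound, *zorF* is transcribed.

ON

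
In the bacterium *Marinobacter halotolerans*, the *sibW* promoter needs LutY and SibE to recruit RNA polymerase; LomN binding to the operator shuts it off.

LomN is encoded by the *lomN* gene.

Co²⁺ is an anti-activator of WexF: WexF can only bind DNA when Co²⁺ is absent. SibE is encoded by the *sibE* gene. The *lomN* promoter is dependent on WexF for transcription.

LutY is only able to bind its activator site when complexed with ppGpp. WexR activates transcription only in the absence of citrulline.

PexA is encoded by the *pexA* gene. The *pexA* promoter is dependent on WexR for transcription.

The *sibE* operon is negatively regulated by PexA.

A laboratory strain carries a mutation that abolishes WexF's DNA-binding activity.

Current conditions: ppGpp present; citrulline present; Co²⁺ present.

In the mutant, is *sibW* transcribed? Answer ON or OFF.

ppGpp is present, so LutY is active.
WexF is non-functional in this strain, so it has no effect.
Required activator WexF is absent, so *lomN* is not transcribed.
So LomN is not produced.
Citrulline is present, so WexR is inactive.
Required activator WexR is absent, so *pexA* is not transcribed.
So PexA is not produced.
With no repressor bound, *sibE* is transcribed.
So SibE is produced and active.
No repressor is bound and LutY and SibE are active, so *sibW* is transcribed.

ON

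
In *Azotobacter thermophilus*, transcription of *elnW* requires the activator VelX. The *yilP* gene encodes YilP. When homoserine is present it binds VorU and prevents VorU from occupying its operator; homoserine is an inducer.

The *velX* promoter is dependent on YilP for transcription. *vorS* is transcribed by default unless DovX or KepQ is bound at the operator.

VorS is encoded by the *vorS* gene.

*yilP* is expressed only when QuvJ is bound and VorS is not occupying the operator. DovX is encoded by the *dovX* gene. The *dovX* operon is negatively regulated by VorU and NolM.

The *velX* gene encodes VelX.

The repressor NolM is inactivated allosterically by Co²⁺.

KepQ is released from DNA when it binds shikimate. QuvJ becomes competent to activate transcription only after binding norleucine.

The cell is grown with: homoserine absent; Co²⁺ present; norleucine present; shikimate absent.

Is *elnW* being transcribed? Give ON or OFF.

ON

Homoserine is absent, so VorU is active.
Co²⁺ is present, so NolM is inactive.
With repressor VorU bound, *dovX* is not transcribed.
So DovX is not produced.
Shikimate is absent, so KepQ is active.
With repressor KepQ bound, *vorS* is not transcribed.
So VorS is not produced.
Norleucine is present, so QuvJ is active.
No repressor is bound and QuvJ is active, so *yilP* is transcribed.
So YilP is produced and active.
No repressor is bound and YilP is active, so *velX* is transcribed.
So VelX is produced and active.
No repressor is bound and VelX is active, so *elnW* is transcribed.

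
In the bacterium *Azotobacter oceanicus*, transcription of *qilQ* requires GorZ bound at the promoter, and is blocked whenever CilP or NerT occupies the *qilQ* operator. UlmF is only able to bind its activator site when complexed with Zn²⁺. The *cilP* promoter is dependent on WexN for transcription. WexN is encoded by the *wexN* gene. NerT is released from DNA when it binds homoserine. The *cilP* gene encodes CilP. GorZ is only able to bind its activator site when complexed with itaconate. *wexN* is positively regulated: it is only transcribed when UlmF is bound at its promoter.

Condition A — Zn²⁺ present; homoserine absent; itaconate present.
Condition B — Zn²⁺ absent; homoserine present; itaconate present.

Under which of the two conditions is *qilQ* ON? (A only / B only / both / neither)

Condition A:
Zn²⁺ is present, so UlmF is active.
No repressor is bound and UlmF is active, so *wexN* is transcribed.
So WexN is produced and active.
No repressor is bound and WexN is active, so *cilP* is transcribed.
So CilP is produced and active.
Homoserine is absent, so NerT is active.
Itaconate is present, so GorZ is active.
With repressor CilP bound, *qilQ* is not transcribed.
→ *qilQ* is OFF in A.
Condition B:
Zn²⁺ is absent, so UlmF is inactive.
Required activator UlmF is absent, so *wexN* is not transcribed.
So WexN is not produced.
Required activator WexN is absent, so *cilP* is not transcribed.
So CilP is not produced.
Homoserine is present, so NerT is inactive.
Itaconate is present, so GorZ is active.
No repressor is bound and GorZ is active, so *qilQ* is transcribed.
→ *qilQ* is ON in B.

B only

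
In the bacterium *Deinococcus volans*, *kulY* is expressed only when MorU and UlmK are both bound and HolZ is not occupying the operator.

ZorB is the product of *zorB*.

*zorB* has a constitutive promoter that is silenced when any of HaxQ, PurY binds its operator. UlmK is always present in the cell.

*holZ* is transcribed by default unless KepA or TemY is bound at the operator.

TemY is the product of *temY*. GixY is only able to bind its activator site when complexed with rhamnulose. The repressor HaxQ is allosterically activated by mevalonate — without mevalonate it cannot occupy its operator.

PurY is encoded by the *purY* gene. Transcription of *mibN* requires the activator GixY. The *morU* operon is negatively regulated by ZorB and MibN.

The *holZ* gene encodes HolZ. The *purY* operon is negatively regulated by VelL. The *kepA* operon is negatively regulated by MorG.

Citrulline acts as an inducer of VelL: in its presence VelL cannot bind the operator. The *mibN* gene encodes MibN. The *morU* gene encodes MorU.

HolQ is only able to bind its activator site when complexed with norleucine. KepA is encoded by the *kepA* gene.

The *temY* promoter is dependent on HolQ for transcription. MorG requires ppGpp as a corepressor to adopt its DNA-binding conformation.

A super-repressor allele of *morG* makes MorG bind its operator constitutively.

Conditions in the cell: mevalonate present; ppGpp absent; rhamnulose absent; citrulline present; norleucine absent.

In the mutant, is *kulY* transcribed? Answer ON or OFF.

OFF

Mevalonate is present, so HaxQ is active.
Citrulline is present, so VelL is inactive.
With no repressor bound, *purY* is transcribed.
So PurY is produced and active.
With repressor HaxQ bound, *zorB* is not transcribed.
So ZorB is not produced.
Rhamnulose is absent, so GixY is inactive.
Required activator GixY is absent, so *mibN* is not transcribed.
So MibN is not produced.
With no repressor bound, *morU* is transcribed.
So MorU is produced and active.
UlmK is produced constitutively and is active.
MorG is constitutively active in this strain.
With repressor MorG bound, *kepA* is not transcribed.
So KepA is not produced.
Norleucine is absent, so HolQ is inactive.
Required activator HolQ is absent, so *temY* is not transcribed.
So TemY is not produced.
With no repressor bound, *holZ* is transcribed.
So HolZ is produced and active.
With repressor HolZ bound, *kulY* is not transcribed.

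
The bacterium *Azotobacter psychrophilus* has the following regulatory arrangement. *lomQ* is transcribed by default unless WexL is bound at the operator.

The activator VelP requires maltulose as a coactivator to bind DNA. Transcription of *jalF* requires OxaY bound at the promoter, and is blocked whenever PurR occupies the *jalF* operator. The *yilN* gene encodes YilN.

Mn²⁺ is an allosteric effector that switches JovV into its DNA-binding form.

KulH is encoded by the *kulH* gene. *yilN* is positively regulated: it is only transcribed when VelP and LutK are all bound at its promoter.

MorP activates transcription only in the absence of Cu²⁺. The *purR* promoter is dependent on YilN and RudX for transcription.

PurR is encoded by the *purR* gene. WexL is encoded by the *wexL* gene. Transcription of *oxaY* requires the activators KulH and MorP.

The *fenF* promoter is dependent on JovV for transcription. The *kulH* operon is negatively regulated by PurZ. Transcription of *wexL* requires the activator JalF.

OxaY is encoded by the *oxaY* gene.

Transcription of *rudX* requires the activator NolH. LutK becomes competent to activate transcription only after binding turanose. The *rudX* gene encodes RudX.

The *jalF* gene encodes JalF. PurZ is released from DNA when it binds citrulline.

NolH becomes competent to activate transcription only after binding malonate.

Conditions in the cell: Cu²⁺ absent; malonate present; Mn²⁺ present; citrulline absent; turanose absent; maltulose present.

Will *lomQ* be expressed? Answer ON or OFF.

ON

Citrulline is absent, so PurZ is active.
With repressor PurZ bound, *kulH* is not transcribed.
So KulH is not produced.
Cu²⁺ is absent, so MorP is active.
Required activator KulH is absent, so *oxaY* is not transcribed.
So OxaY is not produced.
Maltulose is present, so VelP is active.
Turanose is absent, so LutK is inactive.
Required activator LutK is absent, so *yilN* is not transcribed.
So YilN is not produced.
Malonate is present, so NolH is active.
No repressor is bound and NolH is active, so *rudX* is transcribed.
So RudX is produced and active.
Required activator YilN is absent, so *purR* is not transcribed.
So PurR is not produced.
Required activator OxaY is absent, so *jalF* is not transcribed.
So JalF is not produced.
Required activator JalF is absent, so *wexL* is not transcribed.
So WexL is not produced.
With no repressor bound, *lomQ* is transcribed.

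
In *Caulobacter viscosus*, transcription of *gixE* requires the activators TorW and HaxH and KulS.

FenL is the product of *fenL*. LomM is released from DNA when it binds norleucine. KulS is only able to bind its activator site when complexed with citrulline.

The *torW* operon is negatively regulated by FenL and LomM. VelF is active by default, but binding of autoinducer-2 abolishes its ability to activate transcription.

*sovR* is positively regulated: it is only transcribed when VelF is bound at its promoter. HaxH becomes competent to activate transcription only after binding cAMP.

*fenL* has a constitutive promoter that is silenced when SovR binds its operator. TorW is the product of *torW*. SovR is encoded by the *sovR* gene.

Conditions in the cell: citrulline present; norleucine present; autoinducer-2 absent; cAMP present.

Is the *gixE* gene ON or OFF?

Autoinducer-2 is absent, so VelF is active.
No repressor is bound and VelF is active, so *sovR* is transcribed.
So SovR is produced and active.
With repressor SovR bound, *fenL* is not transcribed.
So FenL is not produced.
Norleucine is present, so LomM is inactive.
With no repressor bound, *torW* is transcribed.
So TorW is produced and active.
cAMP is present, so HaxH is active.
Citrulline is present, so KulS is active.
No repressor is bound and TorW and HaxH and KulS are active, so *gixE* is transcribed.

ON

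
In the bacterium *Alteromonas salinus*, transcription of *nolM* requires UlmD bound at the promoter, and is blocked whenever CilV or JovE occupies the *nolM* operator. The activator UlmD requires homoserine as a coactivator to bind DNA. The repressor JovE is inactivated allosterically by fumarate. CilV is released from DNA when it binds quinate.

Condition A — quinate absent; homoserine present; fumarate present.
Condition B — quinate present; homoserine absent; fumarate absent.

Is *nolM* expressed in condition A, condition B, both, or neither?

Condition A:
Quinate is absent, so CilV is active.
Homoserine is present, so UlmD is active.
Fumarate is present, so JovE is inactive.
With repressor CilV bound, *nolM* is not transcribed.
→ *nolM* is OFF in A.
Condition B:
Quinate is present, so CilV is inactive.
Homoserine is absent, so UlmD is inactive.
Fumarate is absent, so JovE is active.
With repressor JovE bound, *nolM* is not transcribed.
→ *nolM* is OFF in B.

neither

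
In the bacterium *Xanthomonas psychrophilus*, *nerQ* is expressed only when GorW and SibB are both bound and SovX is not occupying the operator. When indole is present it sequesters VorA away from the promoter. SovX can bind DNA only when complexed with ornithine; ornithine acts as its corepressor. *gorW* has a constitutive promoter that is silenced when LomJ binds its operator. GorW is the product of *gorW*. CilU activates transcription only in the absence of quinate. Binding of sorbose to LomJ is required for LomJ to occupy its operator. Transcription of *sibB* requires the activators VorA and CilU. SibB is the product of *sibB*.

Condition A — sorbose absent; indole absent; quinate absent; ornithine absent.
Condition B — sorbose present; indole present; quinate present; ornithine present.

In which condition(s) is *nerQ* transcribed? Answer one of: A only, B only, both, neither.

Condition A:
Sorbose is absent, so LomJ is inactive.
With no repressor bound, *gorW* is transcribed.
So GorW is produced and active.
Indole is absent, so VorA is active.
Quinate is absent, so CilU is active.
No repressor is bound and VorA and CilU are active, so *sibB* is transcribed.
So SibB is produced and active.
Ornithine is absent, so SovX is inactive.
No repressor is bound and GorW and SibB are active, so *nerQ* is transcribed.
→ *nerQ* is ON in A.
Condition B:
Sorbose is present, so LomJ is active.
With repressor LomJ bound, *gorW* is not transcribed.
So GorW is not produced.
Indole is present, so VorA is inactive.
Quinate is present, so CilU is inactive.
Required activator VorA is absent, so *sibB* is not transcribed.
So SibB is not produced.
Ornithine is present, so SovX is active.
With repressor SovX bound, *nerQ* is not transcribed.
→ *nerQ* is OFF in B.

A only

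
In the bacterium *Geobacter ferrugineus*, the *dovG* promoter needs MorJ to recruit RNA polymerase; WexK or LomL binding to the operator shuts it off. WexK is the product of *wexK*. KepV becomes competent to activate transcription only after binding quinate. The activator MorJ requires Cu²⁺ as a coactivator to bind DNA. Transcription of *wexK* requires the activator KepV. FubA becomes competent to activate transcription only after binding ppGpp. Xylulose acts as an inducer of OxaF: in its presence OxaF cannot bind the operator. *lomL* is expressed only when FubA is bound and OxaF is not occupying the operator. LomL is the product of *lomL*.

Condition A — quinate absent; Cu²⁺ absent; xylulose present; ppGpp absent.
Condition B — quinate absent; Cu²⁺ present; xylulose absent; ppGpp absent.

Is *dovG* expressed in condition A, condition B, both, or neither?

Condition A:
Quinate is absent, so KepV is inactive.
Required activator KepV is absent, so *wexK* is not transcribed.
So WexK is not produced.
Cu²⁺ is absent, so MorJ is inactive.
Xylulose is present, so OxaF is inactive.
ppGpp is absent, so FubA is inactive.
Required activator FubA is absent, so *lomL* is not transcribed.
So LomL is not produced.
Required activator MorJ is absent, so *dovG* is not transcribed.
→ *dovG* is OFF in A.
Condition B:
Quinate is absent, so KepV is inactive.
Required activator KepV is absent, so *wexK* is not transcribed.
So WexK is not produced.
Cu²⁺ is present, so MorJ is active.
Xylulose is absent, so OxaF is active.
ppGpp is absent, so FubA is inactive.
With repressor OxaF bound, *lomL* is not transcribed.
So LomL is not produced.
No repressor is bound and MorJ is active, so *dovG* is transcribed.
→ *dovG* is ON in B.

B only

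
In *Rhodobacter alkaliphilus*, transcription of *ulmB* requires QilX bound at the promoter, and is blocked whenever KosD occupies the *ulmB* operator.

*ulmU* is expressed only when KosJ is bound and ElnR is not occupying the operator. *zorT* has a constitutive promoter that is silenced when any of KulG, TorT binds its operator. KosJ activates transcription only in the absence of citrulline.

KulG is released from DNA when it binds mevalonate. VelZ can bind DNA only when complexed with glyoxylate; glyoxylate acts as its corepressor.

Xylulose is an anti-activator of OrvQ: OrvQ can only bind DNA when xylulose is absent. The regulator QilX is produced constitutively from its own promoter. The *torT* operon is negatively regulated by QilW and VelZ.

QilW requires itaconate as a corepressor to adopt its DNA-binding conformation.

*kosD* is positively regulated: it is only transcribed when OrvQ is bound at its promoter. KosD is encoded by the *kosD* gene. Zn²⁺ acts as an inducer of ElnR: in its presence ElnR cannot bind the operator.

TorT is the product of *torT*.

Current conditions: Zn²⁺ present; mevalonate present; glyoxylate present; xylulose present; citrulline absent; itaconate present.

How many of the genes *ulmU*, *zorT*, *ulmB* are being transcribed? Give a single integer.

3

Citrulline is absent, so KosJ is active.
Zn²⁺ is present, so ElnR is inactive.
No repressor is bound and KosJ is active, so *ulmU* is transcribed.
→ *ulmU* is ON.
Mevalonate is present, so KulG is inactive.
Itaconate is present, so QilW is active.
Glyoxylate is present, so VelZ is active.
With repressor QilW bound, *torT* is not transcribed.
So TorT is not produced.
With no repressor bound, *zorT* is transcribed.
→ *zorT* is ON.
QilX is produced constitutively and is active.
Xylulose is present, so OrvQ is inactive.
Required activator OrvQ is absent, so *kosD* is not transcribed.
So KosD is not produced.
No repressor is bound and QilX is active, so *ulmB* is transcribed.
→ *ulmB* is ON.
3 of the 3 genes are transcribed.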